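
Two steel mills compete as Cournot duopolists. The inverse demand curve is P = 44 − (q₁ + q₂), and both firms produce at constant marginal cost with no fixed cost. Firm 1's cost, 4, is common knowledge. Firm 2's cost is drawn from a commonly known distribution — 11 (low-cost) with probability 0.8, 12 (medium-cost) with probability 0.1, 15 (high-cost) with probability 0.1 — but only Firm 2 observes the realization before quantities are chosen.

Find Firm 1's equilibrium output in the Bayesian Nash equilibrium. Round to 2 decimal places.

Type-c best response for Firm 2: q₂(c) = (44 − c)/2 − q₁/2.
Firm 1 maximizes expected profit; its first-order condition is 44 − 2q₁ − E[q₂] − 4 = 0.
Substituting E[q₂] and solving: E[c₂] = 11.5, so q₁ = (44 − 2·4 + 11.5)/3 = 15.8333.

15.83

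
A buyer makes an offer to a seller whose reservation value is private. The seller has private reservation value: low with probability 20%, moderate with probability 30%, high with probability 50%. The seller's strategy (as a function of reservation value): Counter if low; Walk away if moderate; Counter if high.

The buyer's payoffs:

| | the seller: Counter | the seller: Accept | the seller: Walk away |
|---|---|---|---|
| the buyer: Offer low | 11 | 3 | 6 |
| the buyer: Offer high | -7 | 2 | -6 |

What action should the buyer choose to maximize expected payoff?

E[Offer low] = 0.2·(11) + 0.3·(6) + 0.5·(11) = 9.5
E[Offer high] = 0.2·(-7) + 0.3·(-6) + 0.5·(-7) = -6.7
Best response: Offer low (9.5 is the largest).

Offer low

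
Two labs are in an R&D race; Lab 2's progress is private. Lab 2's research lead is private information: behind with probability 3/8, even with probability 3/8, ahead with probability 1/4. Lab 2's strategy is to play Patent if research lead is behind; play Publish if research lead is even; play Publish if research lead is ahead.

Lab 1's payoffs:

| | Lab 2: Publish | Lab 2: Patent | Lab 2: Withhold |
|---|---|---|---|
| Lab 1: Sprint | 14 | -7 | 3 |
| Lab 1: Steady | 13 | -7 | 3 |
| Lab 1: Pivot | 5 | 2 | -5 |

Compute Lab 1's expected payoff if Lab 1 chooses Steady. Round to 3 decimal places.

5.500

E[Steady] = 3/8·(-7) + 3/8·13 + 1/4·13 = (-21/8) + 39/8 + 13/4 = 11/2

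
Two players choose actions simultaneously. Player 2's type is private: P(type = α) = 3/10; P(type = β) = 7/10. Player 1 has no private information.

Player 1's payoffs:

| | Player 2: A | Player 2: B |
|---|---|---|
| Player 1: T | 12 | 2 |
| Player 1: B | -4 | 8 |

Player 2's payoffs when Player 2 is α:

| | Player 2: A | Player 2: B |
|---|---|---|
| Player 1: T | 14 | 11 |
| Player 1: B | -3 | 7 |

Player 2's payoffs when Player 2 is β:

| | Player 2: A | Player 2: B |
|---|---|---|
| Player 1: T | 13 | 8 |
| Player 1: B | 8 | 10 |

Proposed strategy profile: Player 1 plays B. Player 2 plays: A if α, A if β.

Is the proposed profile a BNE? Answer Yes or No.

A profile is a BNE iff every type of every player is best-responding given beliefs about the other side.
Player 1 plays B: E[B] = 3/10·(-4) + 7/10·(-4) = -4; E[T] = 12. Not best-responding. ✗
Player 2 (type α), facing B: A gives -3, B gives 7. Proposed A is not best — profitable deviation exists. ✗
Player 2 (type β), facing B: A gives 8, B gives 10. Proposed A is not best — profitable deviation exists. ✗

No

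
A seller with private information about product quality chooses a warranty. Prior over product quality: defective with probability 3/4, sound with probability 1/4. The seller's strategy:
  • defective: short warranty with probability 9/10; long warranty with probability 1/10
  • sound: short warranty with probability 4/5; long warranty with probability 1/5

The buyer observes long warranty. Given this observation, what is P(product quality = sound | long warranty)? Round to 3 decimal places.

0.400

P(long warranty) = (3/4)·(1/10) + (1/4)·(1/5) = 1/8
P(sound | long warranty) = ((1/4)·(1/5)) / (1/8) = (1/20) / (1/8) = 2/5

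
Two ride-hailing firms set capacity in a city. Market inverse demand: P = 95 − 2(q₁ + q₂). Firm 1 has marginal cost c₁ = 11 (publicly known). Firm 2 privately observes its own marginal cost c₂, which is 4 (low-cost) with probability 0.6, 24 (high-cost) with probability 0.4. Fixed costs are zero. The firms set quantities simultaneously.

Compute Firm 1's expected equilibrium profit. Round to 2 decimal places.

401.39

Firm 2 with cost c maximizes (95 − 2(q₁+q₂) − c)·q₂, giving q₂(c) = (95 − c − 2q₁)/4.
E[c₂] = 0.6·4 + 0.4·24 = 12
Firm 1's FOC against E[q₂] yields q₁ = (95 − 2·11 + E[c₂])/6 = (95 − 22 + 12)/6 = 14.1667.
E[P] = 95 − 2·(q₁ + E[q₂]) = 39.3333; Firm 1's expected profit = (E[P] − 11)·q₁ = (39.3333 − 11)·14.1667 = 401.389.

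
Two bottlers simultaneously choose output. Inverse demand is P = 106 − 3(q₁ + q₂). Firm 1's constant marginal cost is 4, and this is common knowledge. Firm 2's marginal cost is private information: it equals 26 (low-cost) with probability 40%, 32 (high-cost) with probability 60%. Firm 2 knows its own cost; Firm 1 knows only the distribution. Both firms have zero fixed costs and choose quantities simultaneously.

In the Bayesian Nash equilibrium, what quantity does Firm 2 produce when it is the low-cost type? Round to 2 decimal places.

Type-c best response for Firm 2: q₂(c) = (106 − c)/6 − q₁/2.
Firm 1 maximizes expected profit; its first-order condition is 106 − 6q₁ − 3E[q₂] − 4 = 0.
Substituting E[q₂] and solving: E[c₂] = 29.6, so q₁ = (106 − 2·4 + 29.6)/9 = 14.1778.
q₂(low-cost) = (106 − 26 − 3·14.1778)/6 = 6.24444.

6.24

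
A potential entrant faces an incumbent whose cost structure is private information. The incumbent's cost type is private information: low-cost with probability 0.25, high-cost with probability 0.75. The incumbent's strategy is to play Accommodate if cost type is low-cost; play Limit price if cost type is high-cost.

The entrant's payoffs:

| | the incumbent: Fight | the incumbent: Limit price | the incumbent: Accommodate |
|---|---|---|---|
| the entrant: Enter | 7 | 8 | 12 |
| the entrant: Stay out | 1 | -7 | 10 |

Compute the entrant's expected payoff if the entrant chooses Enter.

9

E[Enter] = 0.25·12 + 0.75·8 = 3 + 6 = 9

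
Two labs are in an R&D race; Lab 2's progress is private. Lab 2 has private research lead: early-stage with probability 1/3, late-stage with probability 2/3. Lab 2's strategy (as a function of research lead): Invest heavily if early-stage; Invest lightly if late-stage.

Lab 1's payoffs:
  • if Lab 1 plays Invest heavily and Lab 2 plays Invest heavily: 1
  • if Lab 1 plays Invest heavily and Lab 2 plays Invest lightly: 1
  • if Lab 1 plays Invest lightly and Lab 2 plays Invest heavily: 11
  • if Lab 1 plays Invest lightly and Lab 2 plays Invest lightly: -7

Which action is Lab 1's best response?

Invest heavily

E[Invest heavily] = 1/3·(1) + 2/3·(1) = 1
E[Invest lightly] = 1/3·(11) + 2/3·(-7) = -1
Best response: Invest heavily (1 is the largest).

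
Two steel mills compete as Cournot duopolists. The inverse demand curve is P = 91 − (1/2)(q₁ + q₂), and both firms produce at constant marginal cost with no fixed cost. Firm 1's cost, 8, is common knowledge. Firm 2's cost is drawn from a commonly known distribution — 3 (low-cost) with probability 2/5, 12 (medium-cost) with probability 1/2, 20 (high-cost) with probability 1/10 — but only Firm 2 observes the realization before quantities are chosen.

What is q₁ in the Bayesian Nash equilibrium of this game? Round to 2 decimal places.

Type-c best response for Firm 2: q₂(c) = (91 − c) − q₁/2.
Firm 1 maximizes expected profit; its first-order condition is 91 − q₁ − (1/2)E[q₂] − 8 = 0.
Substituting E[q₂] and solving: E[c₂] = 9.2, so q₁ = (91 − 2·8 + 9.2)/(3/2) = 56.1333.

56.13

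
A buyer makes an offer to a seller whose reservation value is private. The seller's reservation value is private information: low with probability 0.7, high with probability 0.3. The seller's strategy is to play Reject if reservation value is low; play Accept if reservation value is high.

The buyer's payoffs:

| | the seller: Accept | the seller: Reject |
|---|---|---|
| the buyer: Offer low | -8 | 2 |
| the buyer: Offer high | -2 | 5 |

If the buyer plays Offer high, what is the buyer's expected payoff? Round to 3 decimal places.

Take the expectation over the seller's reservation value, weighting each type's action by its prior probability.
E[Offer high] = 0.7·5 + 0.3·(-2) = 3.5 + (-0.6) = 2.9

2.900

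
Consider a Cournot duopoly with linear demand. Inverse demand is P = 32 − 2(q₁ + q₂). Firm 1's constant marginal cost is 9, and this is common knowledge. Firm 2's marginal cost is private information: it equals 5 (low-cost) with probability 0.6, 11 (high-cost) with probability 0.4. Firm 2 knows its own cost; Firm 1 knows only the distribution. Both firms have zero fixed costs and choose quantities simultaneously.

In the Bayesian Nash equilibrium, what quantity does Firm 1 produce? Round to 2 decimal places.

Firm 2 with cost c maximizes (32 − 2(q₁+q₂) − c)·q₂, giving q₂(c) = (32 − c − 2q₁)/4.
E[c₂] = 0.6·5 + 0.4·11 = 7.4
Firm 1's FOC against E[q₂] yields q₁ = (32 − 2·9 + E[c₂])/6 = (32 − 18 + 7.4)/6 = 3.56667.

3.57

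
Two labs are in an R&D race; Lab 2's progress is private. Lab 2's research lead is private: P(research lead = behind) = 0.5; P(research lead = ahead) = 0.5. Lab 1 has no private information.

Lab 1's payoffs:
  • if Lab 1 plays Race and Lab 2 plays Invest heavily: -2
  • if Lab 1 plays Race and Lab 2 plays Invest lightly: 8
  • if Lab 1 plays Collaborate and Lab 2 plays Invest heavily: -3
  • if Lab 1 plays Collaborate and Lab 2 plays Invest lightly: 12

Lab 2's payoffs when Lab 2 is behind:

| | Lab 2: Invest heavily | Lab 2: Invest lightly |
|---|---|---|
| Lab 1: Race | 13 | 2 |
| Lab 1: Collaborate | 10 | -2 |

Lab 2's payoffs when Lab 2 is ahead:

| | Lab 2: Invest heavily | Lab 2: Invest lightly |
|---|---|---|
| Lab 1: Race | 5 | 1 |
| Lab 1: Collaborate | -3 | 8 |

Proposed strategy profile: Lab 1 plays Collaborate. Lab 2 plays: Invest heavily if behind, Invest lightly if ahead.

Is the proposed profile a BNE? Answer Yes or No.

Yes

Lab 1 plays Collaborate: E[Collaborate] = 0.5·(-3) + 0.5·(12) = 4.5; E[Race] = 3. Best-responding. ✓
Lab 2 (research lead behind), facing Collaborate: Invest heavily gives 10, Invest lightly gives -2. Proposed Invest heavily is best. ✓
Lab 2 (research lead ahead), facing Collaborate: Invest heavily gives -3, Invest lightly gives 8. Proposed Invest lightly is best. ✓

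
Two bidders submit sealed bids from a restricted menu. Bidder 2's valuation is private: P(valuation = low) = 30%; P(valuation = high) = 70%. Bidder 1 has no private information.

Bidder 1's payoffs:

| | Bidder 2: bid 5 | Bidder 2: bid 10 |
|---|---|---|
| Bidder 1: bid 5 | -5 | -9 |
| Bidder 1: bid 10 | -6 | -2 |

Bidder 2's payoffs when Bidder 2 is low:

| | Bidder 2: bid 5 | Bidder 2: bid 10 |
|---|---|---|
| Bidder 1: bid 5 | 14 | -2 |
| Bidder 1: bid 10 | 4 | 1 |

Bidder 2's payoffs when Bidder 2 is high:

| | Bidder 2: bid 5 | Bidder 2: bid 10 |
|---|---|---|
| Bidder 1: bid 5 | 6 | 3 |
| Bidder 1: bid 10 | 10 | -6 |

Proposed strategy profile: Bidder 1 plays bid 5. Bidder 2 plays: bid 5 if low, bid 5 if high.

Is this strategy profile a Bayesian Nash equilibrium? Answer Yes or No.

A profile is a BNE iff every type of every player is best-responding given beliefs about the other side.
Bidder 1 plays bid 5: E[bid 5] = 0.3·(-5) + 0.7·(-5) = -5; E[bid 10] = -6. Best-responding. ✓
Bidder 2 (valuation low), facing bid 5: bid 5 gives 14, bid 10 gives -2. Proposed bid 5 is best. ✓
Bidder 2 (valuation high), facing bid 5: bid 5 gives 6, bid 10 gives 3. Proposed bid 5 is best. ✓

Yes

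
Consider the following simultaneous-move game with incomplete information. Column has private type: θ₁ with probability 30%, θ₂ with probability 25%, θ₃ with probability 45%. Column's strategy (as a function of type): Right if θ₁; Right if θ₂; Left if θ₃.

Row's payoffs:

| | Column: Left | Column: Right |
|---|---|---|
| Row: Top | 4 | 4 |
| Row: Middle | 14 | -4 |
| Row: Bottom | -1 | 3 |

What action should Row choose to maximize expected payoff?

Compute Row's expected payoff for each action, taking the expectation over Column's type.
E[Top] = 0.3·(4) + 0.25·(4) + 0.45·(4) = 4
E[Middle] = 0.3·(-4) + 0.25·(-4) + 0.45·(14) = 4.1
E[Bottom] = 0.3·(3) + 0.25·(3) + 0.45·(-1) = 1.2
Best response: Middle (4.1 is the largest).

Middle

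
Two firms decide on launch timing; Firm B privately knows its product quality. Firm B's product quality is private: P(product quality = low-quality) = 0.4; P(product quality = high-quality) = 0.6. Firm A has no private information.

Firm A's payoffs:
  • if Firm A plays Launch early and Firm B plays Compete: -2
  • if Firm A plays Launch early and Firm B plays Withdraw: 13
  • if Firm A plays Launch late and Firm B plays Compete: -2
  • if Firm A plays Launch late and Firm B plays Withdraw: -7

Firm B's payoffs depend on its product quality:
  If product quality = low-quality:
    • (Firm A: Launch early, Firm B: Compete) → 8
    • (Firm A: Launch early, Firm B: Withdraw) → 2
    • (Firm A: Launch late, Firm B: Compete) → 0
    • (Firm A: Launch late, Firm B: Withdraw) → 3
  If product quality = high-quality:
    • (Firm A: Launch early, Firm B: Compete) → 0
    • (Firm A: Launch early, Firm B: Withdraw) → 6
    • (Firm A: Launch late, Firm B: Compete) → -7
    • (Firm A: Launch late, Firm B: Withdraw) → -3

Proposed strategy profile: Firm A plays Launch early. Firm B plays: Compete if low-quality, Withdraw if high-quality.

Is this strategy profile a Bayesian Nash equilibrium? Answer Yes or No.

Firm A plays Launch early: E[Launch early] = 0.4·(-2) + 0.6·(13) = 7; E[Launch late] = -5. Best-responding. ✓
Firm B (product quality low-quality), facing Launch early: Compete gives 8, Withdraw gives 2. Proposed Compete is best. ✓
Firm B (product quality high-quality), facing Launch early: Compete gives 0, Withdraw gives 6. Proposed Withdraw is best. ✓

Yes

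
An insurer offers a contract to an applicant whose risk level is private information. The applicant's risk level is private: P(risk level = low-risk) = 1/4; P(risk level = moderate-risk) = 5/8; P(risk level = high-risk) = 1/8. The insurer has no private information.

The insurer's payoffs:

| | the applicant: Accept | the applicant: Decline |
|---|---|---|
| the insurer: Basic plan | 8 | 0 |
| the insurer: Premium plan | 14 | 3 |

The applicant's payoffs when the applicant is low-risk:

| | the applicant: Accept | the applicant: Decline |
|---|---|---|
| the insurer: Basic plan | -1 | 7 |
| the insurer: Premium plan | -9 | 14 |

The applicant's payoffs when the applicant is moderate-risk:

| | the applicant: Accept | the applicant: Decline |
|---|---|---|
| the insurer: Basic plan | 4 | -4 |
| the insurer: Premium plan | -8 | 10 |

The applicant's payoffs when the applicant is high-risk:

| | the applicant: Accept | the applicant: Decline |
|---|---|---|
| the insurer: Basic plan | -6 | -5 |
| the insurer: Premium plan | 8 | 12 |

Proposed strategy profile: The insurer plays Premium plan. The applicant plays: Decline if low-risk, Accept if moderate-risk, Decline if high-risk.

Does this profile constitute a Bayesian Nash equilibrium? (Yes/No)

No

The insurer plays Premium plan: E[Premium plan] = 1/4·(3) + 5/8·(14) + 1/8·(3) = 79/8; E[Basic plan] = 5. Best-responding. ✓
The applicant (risk level low-risk), facing Premium plan: Accept gives -9, Decline gives 14. Proposed Decline is best. ✓
The applicant (risk level moderate-risk), facing Premium plan: Accept gives -8, Decline gives 10. Proposed Accept is not best — profitable deviation exists. ✗
The applicant (risk level high-risk), facing Premium plan: Accept gives 8, Decline gives 12. Proposed Decline is best. ✓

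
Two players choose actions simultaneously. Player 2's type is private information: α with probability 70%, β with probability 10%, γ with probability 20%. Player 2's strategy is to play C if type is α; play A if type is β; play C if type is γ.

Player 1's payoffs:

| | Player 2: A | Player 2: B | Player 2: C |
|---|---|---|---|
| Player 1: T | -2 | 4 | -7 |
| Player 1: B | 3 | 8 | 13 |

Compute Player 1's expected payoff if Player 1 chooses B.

Take the expectation over Player 2's type, weighting each type's action by its prior probability.
E[B] = 0.7·13 + 0.1·3 + 0.2·13 = 9.1 + 0.3 + 2.6 = 12

12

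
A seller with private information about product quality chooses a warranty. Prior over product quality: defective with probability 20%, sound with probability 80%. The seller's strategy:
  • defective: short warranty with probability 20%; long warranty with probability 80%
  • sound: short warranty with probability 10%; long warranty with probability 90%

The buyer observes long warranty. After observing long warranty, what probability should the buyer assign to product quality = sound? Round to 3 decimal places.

Apply Bayes' rule using the sender's strategy as the likelihood.
P(long warranty) = 0.2·0.8 + 0.8·0.9 = 0.88
P(sound | long warranty) = (0.8·0.9) / 0.88 = 0.72 / 0.88 = 0.818182

0.818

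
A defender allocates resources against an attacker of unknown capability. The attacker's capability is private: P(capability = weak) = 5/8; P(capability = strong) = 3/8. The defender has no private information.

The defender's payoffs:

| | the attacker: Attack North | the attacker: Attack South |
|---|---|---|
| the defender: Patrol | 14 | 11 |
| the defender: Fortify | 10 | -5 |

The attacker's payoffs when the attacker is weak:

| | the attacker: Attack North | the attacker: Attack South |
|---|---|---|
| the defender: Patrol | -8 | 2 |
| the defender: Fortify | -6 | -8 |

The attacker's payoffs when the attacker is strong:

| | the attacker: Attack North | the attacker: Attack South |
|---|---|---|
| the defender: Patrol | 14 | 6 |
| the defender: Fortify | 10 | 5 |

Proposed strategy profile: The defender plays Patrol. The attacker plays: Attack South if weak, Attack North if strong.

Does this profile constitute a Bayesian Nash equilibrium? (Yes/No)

A profile is a BNE iff every type of every player is best-responding given beliefs about the other side.
The defender plays Patrol: E[Patrol] = 5/8·(11) + 3/8·(14) = 97/8; E[Fortify] = 5/8. Best-responding. ✓
The attacker (capability weak), facing Patrol: Attack North gives -8, Attack South gives 2. Proposed Attack South is best. ✓
The attacker (capability strong), facing Patrol: Attack North gives 14, Attack South gives 6. Proposed Attack North is best. ✓

Yes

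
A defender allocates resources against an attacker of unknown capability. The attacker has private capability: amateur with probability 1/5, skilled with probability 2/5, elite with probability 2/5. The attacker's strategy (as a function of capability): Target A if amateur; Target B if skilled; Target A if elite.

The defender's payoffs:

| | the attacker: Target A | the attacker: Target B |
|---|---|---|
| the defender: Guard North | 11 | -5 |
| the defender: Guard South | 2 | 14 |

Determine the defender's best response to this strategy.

Guard South

E[Guard North] = 1/5·(11) + 2/5·(-5) + 2/5·(11) = 23/5
E[Guard South] = 1/5·(2) + 2/5·(14) + 2/5·(2) = 34/5
Best response: Guard South (34/5 is the largest).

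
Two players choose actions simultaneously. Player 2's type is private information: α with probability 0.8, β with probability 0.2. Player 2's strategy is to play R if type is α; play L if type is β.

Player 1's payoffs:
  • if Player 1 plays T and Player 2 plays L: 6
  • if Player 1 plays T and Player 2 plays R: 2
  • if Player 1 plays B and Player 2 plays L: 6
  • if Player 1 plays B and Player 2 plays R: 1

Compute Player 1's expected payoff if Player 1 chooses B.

2

E[B] = 0.8·1 + 0.2·6 = 0.8 + 1.2 = 2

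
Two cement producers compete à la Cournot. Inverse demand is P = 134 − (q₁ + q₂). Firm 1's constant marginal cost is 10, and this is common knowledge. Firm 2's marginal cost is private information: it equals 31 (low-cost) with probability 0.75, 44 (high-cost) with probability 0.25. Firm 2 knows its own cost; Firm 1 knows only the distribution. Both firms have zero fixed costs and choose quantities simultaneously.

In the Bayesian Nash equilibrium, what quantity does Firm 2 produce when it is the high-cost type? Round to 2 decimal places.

Type-c best response for Firm 2: q₂(c) = (134 − c)/2 − q₁/2.
Firm 1 maximizes expected profit; its first-order condition is 134 − 2q₁ − E[q₂] − 10 = 0.
Substituting E[q₂] and solving: E[c₂] = 34.25, so q₁ = (134 − 2·10 + 34.25)/3 = 49.4167.
q₂(high-cost) = (134 − 44 − 49.4167)/2 = 20.2917.

20.29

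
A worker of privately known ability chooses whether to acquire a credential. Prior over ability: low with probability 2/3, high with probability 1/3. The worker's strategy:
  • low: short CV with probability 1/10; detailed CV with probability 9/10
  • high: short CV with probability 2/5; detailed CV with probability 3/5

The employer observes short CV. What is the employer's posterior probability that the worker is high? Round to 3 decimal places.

P(short CV) = (2/3)·(1/10) + (1/3)·(2/5) = 1/5
P(high | short CV) = ((1/3)·(2/5)) / (1/5) = (2/15) / (1/5) = 2/3

0.667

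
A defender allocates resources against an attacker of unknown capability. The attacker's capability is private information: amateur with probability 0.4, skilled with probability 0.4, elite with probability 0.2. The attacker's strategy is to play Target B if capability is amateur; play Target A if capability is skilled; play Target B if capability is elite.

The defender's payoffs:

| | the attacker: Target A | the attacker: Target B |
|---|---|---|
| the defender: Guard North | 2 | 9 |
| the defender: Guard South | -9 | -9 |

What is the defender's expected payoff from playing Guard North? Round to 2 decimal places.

6.20

E[Guard North] = 0.4·9 + 0.4·2 + 0.2·9 = 3.6 + 0.8 + 1.8 = 6.2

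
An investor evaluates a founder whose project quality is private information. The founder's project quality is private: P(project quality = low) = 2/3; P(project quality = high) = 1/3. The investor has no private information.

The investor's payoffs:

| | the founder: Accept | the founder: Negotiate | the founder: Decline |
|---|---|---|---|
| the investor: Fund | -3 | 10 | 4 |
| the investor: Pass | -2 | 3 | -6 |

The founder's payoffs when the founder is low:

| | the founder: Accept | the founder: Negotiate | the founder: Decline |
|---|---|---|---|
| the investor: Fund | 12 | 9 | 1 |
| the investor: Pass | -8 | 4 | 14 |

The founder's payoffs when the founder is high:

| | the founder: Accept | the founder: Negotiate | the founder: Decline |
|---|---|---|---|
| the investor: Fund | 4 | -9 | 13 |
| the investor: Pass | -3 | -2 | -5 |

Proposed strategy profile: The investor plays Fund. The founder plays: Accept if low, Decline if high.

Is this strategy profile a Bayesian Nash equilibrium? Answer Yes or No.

Yes

A profile is a BNE iff every type of every player is best-responding given beliefs about the other side.
The investor plays Fund: E[Fund] = 2/3·(-3) + 1/3·(4) = -2/3; E[Pass] = -10/3. Best-responding. ✓
The founder (project quality low), facing Fund: Accept gives 12, Negotiate gives 9, Decline gives 1. Proposed Accept is best. ✓
The founder (project quality high), facing Fund: Accept gives 4, Negotiate gives -9, Decline gives 13. Proposed Decline is best. ✓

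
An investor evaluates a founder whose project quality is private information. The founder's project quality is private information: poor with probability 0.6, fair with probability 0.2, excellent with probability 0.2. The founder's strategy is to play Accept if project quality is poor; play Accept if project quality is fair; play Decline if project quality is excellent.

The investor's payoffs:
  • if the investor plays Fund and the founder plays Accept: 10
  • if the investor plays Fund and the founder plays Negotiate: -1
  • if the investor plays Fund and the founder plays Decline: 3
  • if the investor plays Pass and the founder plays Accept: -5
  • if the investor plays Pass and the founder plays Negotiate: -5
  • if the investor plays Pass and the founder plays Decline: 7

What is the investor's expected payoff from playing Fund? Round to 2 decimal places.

Take the expectation over the founder's project quality, weighting each type's action by its prior probability.
E[Fund] = 0.6·10 + 0.2·10 + 0.2·3 = 6 + 2 + 0.6 = 8.6

8.60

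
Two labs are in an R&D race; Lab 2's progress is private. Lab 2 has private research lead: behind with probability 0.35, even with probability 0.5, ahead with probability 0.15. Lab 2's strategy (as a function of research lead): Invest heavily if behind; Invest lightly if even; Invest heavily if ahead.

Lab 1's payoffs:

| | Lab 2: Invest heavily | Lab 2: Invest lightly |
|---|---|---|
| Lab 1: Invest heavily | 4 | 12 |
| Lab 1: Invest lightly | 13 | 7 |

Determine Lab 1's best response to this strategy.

Invest lightly

Compute Lab 1's expected payoff for each action, taking the expectation over Lab 2's type.
E[Invest heavily] = 0.35·(4) + 0.5·(12) + 0.15·(4) = 8
E[Invest lightly] = 0.35·(13) + 0.5·(7) + 0.15·(13) = 10
Best response: Invest lightly (10 is the largest).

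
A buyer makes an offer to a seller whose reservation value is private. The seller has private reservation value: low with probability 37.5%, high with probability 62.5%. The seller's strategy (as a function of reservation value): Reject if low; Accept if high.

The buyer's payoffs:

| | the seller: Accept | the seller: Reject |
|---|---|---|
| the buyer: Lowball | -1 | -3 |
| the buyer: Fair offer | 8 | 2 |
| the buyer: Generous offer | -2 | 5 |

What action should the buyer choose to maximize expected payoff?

Fair offer

E[Lowball] = 0.375·(-3) + 0.625·(-1) = -1.75
E[Fair offer] = 0.375·(2) + 0.625·(8) = 5.75
E[Generous offer] = 0.375·(5) + 0.625·(-2) = 0.625
Best response: Fair offer (5.75 is the largest).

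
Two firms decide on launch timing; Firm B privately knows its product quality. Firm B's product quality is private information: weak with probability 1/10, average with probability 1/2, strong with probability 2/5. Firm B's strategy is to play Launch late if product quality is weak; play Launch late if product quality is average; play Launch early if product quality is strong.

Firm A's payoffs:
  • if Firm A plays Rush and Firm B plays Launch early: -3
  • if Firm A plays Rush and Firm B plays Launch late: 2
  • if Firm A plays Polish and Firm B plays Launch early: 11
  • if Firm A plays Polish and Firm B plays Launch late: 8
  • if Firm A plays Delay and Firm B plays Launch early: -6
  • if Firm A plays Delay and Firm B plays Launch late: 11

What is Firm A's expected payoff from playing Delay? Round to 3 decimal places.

4.200

Take the expectation over Firm B's product quality, weighting each type's action by its prior probability.
E[Delay] = 1/10·11 + 1/2·11 + 2/5·(-6) = 11/10 + 11/2 + (-12/5) = 21/5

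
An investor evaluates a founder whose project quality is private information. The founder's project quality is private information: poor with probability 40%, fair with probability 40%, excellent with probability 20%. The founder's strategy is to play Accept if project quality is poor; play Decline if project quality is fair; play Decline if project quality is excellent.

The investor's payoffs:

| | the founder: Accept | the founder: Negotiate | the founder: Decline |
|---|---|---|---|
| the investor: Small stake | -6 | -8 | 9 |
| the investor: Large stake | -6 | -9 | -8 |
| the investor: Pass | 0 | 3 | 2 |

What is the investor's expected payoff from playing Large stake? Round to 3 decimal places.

E[Large stake] = 0.4·(-6) + 0.4·(-8) + 0.2·(-8) = (-2.4) + (-3.2) + (-1.6) = -7.2

-7.200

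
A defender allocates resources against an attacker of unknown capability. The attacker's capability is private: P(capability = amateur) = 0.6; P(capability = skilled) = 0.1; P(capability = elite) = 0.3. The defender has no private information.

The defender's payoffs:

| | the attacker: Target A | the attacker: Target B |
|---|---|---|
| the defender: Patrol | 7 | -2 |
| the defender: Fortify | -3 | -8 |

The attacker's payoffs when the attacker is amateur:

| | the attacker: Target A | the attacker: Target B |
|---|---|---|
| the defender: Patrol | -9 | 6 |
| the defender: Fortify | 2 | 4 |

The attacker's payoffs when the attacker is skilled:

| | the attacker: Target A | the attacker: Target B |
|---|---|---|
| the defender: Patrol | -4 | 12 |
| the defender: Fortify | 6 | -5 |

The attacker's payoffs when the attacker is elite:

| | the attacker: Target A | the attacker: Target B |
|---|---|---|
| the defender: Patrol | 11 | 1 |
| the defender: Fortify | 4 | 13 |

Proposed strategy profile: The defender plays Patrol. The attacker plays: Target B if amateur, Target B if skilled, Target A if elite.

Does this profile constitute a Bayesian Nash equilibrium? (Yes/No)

Yes

The defender plays Patrol: E[Patrol] = 0.6·(-2) + 0.1·(-2) + 0.3·(7) = 0.7; E[Fortify] = -6.5. Best-responding. ✓
The attacker (capability amateur), facing Patrol: Target A gives -9, Target B gives 6. Proposed Target B is best. ✓
The attacker (capability skilled), facing Patrol: Target A gives -4, Target B gives 12. Proposed Target B is best. ✓
The attacker (capability elite), facing Patrol: Target A gives 11, Target B gives 1. Proposed Target A is best. ✓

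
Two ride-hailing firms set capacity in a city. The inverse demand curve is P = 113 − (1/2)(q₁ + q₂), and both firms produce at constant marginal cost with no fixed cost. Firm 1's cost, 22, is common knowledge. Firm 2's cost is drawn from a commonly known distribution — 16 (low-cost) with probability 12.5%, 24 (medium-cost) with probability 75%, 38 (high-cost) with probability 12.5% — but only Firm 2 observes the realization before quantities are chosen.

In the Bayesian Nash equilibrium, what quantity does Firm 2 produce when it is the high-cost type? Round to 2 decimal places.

Firm 2 with cost c maximizes (113 − (1/2)(q₁+q₂) − c)·q₂, giving q₂(c) = (113 − c − (1/2)q₁).
E[c₂] = 0.125·16 + 0.75·24 + 0.125·38 = 24.75
Firm 1's FOC against E[q₂] yields q₁ = (113 − 2·22 + E[c₂])/(3/2) = (113 − 44 + 24.75)/(3/2) = 62.5.
q₂(high-cost) = (113 − 38 − (1/2)·62.5) = 43.75.

43.75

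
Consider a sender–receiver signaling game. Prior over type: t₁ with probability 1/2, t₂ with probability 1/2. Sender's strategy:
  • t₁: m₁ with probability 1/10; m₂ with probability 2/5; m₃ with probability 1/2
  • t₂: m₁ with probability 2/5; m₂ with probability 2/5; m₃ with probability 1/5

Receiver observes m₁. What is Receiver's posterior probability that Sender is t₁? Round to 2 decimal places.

0.20

Apply Bayes' rule using the sender's strategy as the likelihood.
P(m₁) = (1/2)·(1/10) + (1/2)·(2/5) = 1/4
P(t₁ | m₁) = ((1/2)·(1/10)) / (1/4) = (1/20) / (1/4) = 1/5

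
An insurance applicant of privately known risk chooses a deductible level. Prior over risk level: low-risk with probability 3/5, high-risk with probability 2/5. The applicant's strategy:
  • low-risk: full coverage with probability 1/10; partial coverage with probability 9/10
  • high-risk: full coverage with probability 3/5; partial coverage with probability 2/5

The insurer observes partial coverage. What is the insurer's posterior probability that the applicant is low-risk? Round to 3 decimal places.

0.771

P(partial coverage) = (3/5)·(9/10) + (2/5)·(2/5) = 7/10
P(low-risk | partial coverage) = ((3/5)·(9/10)) / (7/10) = (27/50) / (7/10) = 27/35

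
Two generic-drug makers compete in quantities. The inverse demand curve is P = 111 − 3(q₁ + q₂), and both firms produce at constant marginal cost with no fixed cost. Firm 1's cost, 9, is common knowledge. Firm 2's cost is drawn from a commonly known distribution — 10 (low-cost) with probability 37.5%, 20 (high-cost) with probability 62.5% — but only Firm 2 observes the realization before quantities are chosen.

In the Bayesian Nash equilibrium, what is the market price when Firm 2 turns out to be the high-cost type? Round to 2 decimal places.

47.29

Firm 2 with cost c maximizes (111 − 3(q₁+q₂) − c)·q₂, giving q₂(c) = (111 − c − 3q₁)/6.
E[c₂] = 0.375·10 + 0.625·20 = 16.25
Firm 1's FOC against E[q₂] yields q₁ = (111 − 2·9 + E[c₂])/9 = (111 − 18 + 16.25)/9 = 12.1389.
q₂(high-cost) = 9.09722, so P = 111 − 3·(12.1389 + 9.09722) = 47.2917.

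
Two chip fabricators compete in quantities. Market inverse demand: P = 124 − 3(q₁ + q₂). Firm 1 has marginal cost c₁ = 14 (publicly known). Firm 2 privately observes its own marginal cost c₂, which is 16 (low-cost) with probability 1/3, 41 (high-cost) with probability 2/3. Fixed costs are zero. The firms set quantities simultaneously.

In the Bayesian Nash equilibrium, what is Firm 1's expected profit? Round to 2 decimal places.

613.15

Firm 2 with cost c maximizes (124 − 3(q₁+q₂) − c)·q₂, giving q₂(c) = (124 − c − 3q₁)/6.
E[c₂] = 1/3·16 + 2/3·41 = 32.6667
Firm 1's FOC against E[q₂] yields q₁ = (124 − 2·14 + E[c₂])/9 = (124 − 28 + 32.6667)/9 = 14.2963.
E[P] = 124 − 3·(q₁ + E[q₂]) = 56.8889; Firm 1's expected profit = (E[P] − 14)·q₁ = (56.8889 − 14)·14.2963 = 613.152.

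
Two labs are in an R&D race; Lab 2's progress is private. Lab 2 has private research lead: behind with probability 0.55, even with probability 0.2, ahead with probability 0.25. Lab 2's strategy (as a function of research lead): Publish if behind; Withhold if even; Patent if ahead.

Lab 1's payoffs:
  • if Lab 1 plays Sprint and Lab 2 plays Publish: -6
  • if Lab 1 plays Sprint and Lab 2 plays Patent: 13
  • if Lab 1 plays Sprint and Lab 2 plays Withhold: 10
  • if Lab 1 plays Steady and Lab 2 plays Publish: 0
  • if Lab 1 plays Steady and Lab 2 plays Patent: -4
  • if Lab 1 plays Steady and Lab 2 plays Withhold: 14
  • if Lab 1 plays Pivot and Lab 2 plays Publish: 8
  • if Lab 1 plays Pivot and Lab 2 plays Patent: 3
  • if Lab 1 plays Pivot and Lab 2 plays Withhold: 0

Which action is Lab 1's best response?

Compute Lab 1's expected payoff for each action, taking the expectation over Lab 2's type.
E[Sprint] = 0.55·(-6) + 0.2·(10) + 0.25·(13) = 1.95
E[Steady] = 0.55·(0) + 0.2·(14) + 0.25·(-4) = 1.8
E[Pivot] = 0.55·(8) + 0.2·(0) + 0.25·(3) = 5.15
Best response: Pivot (5.15 is the largest).

Pivot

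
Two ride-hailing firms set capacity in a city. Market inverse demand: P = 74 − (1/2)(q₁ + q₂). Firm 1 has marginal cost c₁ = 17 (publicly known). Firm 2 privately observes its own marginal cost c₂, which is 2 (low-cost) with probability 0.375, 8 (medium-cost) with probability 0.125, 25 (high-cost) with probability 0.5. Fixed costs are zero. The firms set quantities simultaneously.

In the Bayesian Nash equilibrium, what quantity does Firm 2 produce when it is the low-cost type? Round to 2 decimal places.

53.92

Type-c best response for Firm 2: q₂(c) = (74 − c) − q₁/2.
Firm 1 maximizes expected profit; its first-order condition is 74 − q₁ − (1/2)E[q₂] − 17 = 0.
Substituting E[q₂] and solving: E[c₂] = 14.25, so q₁ = (74 − 2·17 + 14.25)/(3/2) = 36.1667.
q₂(low-cost) = (74 − 2 − (1/2)·36.1667) = 53.9167.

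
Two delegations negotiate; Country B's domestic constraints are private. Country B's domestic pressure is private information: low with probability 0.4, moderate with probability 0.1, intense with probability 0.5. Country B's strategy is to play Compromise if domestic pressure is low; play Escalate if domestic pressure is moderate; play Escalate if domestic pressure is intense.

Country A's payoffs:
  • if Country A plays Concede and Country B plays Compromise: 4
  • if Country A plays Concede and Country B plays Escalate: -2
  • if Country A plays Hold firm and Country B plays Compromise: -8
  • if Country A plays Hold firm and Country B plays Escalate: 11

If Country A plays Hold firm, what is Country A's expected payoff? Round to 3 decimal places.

3.400

E[Hold firm] = 0.4·(-8) + 0.1·11 + 0.5·11 = (-3.2) + 1.1 + 5.5 = 3.4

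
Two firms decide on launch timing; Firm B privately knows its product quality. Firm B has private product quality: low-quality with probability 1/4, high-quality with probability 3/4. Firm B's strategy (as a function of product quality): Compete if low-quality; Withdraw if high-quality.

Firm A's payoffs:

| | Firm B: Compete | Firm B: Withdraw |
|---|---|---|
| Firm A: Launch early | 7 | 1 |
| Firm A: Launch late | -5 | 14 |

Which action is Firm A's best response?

E[Launch early] = 1/4·(7) + 3/4·(1) = 5/2
E[Launch late] = 1/4·(-5) + 3/4·(14) = 37/4
Best response: Launch late (37/4 is the largest).

Launch late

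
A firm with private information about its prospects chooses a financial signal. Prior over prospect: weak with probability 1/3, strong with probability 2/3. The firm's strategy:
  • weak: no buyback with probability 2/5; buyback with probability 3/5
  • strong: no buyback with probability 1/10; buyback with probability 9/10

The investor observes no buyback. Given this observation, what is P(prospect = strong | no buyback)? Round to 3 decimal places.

0.333

P(no buyback) = (1/3)·(2/5) + (2/3)·(1/10) = 1/5
P(strong | no buyback) = ((2/3)·(1/10)) / (1/5) = (1/15) / (1/5) = 1/3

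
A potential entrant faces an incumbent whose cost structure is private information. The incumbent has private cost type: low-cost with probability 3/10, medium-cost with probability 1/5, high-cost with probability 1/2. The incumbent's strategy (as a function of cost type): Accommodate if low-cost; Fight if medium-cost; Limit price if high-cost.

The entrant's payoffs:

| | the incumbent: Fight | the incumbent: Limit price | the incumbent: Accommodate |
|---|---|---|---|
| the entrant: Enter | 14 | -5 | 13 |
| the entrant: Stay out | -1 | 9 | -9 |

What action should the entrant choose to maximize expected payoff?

Enter

Compute the entrant's expected payoff for each action, taking the expectation over the incumbent's type.
E[Enter] = 3/10·(13) + 1/5·(14) + 1/2·(-5) = 21/5
E[Stay out] = 3/10·(-9) + 1/5·(-1) + 1/2·(9) = 8/5
Best response: Enter (21/5 is the largest).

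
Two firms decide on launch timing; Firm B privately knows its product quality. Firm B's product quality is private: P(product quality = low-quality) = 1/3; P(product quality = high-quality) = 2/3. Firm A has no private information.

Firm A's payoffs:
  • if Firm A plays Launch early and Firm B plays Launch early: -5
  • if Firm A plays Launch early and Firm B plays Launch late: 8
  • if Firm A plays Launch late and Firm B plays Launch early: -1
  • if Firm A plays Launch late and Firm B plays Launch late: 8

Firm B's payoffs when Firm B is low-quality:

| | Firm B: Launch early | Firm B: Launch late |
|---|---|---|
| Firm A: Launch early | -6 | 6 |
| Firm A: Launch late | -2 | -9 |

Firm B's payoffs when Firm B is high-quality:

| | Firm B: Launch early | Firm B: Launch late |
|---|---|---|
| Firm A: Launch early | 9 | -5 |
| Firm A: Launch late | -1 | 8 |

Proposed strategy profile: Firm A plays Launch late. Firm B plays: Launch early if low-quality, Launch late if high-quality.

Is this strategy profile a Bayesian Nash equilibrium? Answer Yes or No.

Yes

Firm A plays Launch late: E[Launch late] = 1/3·(-1) + 2/3·(8) = 5; E[Launch early] = 11/3. Best-responding. ✓
Firm B (product quality low-quality), facing Launch late: Launch early gives -2, Launch late gives -9. Proposed Launch early is best. ✓
Firm B (product quality high-quality), facing Launch late: Launch early gives -1, Launch late gives 8. Proposed Launch late is best. ✓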